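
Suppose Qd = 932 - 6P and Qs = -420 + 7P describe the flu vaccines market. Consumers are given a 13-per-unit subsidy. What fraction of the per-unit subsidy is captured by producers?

Pre-subsidy: 932 - 6P = -420 + 7P gives P* = 104, Q* = 308.
With the rebate, buyers effectively pay Pb = Ps − 13, where Ps is the price sellers receive.
Demand in terms of Ps becomes Qd = 932 − 6(Ps − 13) = 1010 - 6Ps. Setting this equal to supply: 1010 - 6Ps = -420 + 7Ps, so Ps = 110.
Buyers pay Pb = 110 − 13 = 97; Q' = -420 + 7·110 = 350.
Buyers' price falls by P* − Pb = 104 − 97 = 7; sellers' price rises by Ps − P* = 110 − 104 = 6.
So producers capture 6/13 = 6/13 of each unit of subsidy.

Producer share = 6/13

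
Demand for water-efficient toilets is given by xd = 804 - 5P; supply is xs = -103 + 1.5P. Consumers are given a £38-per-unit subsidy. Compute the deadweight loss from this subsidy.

Deadweight loss = 10830/13

Pre-subsidy: 804 - 5P = -103 + 1.5P gives P* = 1814/13, x* = 1382/13.
With the rebate, buyers effectively pay Pb = Ps − 38, where Ps is the price sellers receive.
Demand in terms of Ps becomes xd = 804 − 5(Ps − 38) = 994 - 5Ps. Setting this equal to supply: 994 - 5Ps = -103 + 1.5Ps, so Ps = 2194/13.
Buyers pay Pb = 2194/13 − 38 = 1700/13; x' = -103 + 1.5·(2194/13) = 1952/13.
The subsidy expands output by 1952/13 − 1382/13 = 570/13 past the efficient level; on those units the gap between marginal cost and willingness to pay runs from 0 up to 38.
DWL = ½ × 38 × 570/13 = 10830/13.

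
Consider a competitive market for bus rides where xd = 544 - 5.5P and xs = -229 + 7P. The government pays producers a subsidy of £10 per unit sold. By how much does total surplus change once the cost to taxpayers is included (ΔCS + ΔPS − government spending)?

Net change in total surplus = -£154

Pre-subsidy: 544 - 5.5P = -229 + 7P gives P* = 61.84, x* = 203.88.
With the subsidy, sellers receive Ps = Pb + 10 for each unit, where Pb is the price buyers pay.
Supply in terms of Pb becomes xs = -229 + 7(Pb + 10) = -159 + 7Pb. Setting this equal to demand: 544 - 5.5Pb = -159 + 7Pb, so Pb = 56.24.
Sellers receive Ps = 56.24 + 10 = 66.24; x' = 544 − 5.5·56.24 = 234.68.
ΔCS = ½(203.88 + 234.68)(61.84 − 56.24) = 1227.968; ΔPS = ½(203.88 + 234.68)(66.24 − 61.84) = 964.832.
Government spending = 10 × 234.68 = 2346.8.
Net change = 1227.968 + 964.832 − 2346.8 = -154. The loss equals the DWL triangle ½·10·30.8.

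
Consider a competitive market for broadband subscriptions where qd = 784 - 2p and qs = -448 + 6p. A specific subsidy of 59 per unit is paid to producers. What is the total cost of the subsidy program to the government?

Pre-subsidy: 784 - 2p = -448 + 6p gives p* = 154, q* = 476.
With the subsidy, sellers receive ps = pb + 59 for each unit, where pb is the price buyers pay.
Supply in terms of pb becomes qs = -448 + 6(pb + 59) = -94 + 6pb. Setting this equal to demand: 784 - 2pb = -94 + 6pb, so pb = 109.75.
Sellers receive ps = 109.75 + 59 = 168.75; q' = 784 − 2·109.75 = 564.5.
Government outlay = subsidy × quantity = 59 × 564.5 = 33305.5.

Government cost = 33305.5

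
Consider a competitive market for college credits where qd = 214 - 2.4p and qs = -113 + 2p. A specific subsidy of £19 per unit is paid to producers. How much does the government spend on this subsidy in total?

Pre-subsidy: 214 - 2.4p = -113 + 2p gives p* = 1635/22, q* = 392/11.
With the subsidy, sellers receive ps = pb + 19 for each unit, where pb is the price buyers pay.
Supply in terms of pb becomes qs = -113 + 2(pb + 19) = -75 + 2pb. Setting this equal to demand: 214 - 2.4pb = -75 + 2pb, so pb = 1445/22.
Sellers receive ps = 1445/22 + 19 = 1863/22; q' = 214 − 2.4·(1445/22) = 620/11.
Government outlay = subsidy × quantity = 19 × 620/11 = 11780/11.

Government cost = 11780/11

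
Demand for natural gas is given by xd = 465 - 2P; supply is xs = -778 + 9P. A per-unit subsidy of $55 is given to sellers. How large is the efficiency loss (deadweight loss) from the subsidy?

Pre-subsidy: 465 - 2P = -778 + 9P gives P* = 113, x* = 239.
With the subsidy, sellers receive Ps = Pb + 55 for each unit, where Pb is the price buyers pay.
Supply in terms of Pb becomes xs = -778 + 9(Pb + 55) = -283 + 9Pb. Setting this equal to demand: 465 - 2Pb = -283 + 9Pb, so Pb = 68.
Sellers receive Ps = 68 + 55 = 123; x' = 465 − 2·68 = 329.
The subsidy expands output by 329 − 239 = 90 past the efficient level; on those units the gap between marginal cost and willingness to pay runs from 0 up to 55.
DWL = ½ × 55 × 90 = 2475.

Deadweight loss = $2475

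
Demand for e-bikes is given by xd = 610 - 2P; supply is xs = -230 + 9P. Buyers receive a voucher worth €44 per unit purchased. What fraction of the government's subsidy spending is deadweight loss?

Pre-subsidy: 610 - 2P = -230 + 9P gives P* = 840/11, x* = 5030/11.
With the rebate, buyers effectively pay Pb = Ps − 44, where Ps is the price sellers receive.
Demand in terms of Ps becomes xd = 610 − 2(Ps − 44) = 698 - 2Ps. Setting this equal to supply: 698 - 2Ps = -230 + 9Ps, so Ps = 928/11.
Buyers pay Pb = 928/11 − 44 = 444/11; x' = -230 + 9·(928/11) = 5822/11.
ΔCS = ½(5030/11 + 5822/11)(840/11 − 444/11) = 195336/11; ΔPS = ½(5030/11 + 5822/11)(928/11 − 840/11) = 43408/11.
Government spending = 44 × 5822/11 = 23288.
DWL = ½ × 44 × (5822/11 − 5030/11) = 1584; fraction = 1584 / 23288 = 198/2911.

DWL / government spending = 198/2911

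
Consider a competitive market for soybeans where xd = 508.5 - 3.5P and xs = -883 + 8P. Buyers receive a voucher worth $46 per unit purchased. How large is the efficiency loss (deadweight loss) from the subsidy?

Pre-subsidy: 508.5 - 3.5P = -883 + 8P gives P* = 121, x* = 85.
With the rebate, buyers effectively pay Pb = Ps − 46, where Ps is the price sellers receive.
Demand in terms of Ps becomes xd = 508.5 − 3.5(Ps − 46) = 669.5 - 3.5Ps. Setting this equal to supply: 669.5 - 3.5Ps = -883 + 8Ps, so Ps = 135.
Buyers pay Pb = 135 − 46 = 89; x' = -883 + 8·135 = 197.
The subsidy expands output by 197 − 85 = 112 past the efficient level; on those units the gap between marginal cost and willingness to pay runs from 0 up to 46.
DWL = ½ × 46 × 112 = 2576.

Deadweight loss = $2576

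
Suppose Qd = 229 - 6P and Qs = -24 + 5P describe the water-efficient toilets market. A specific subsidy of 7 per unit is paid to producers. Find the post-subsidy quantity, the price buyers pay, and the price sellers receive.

Q' = 1211/11; buyers pay 218/11; sellers receive 295/11

Pre-subsidy: 229 - 6P = -24 + 5P gives P* = 23, Q* = 91.
With the subsidy, sellers receive Ps = Pb + 7 for each unit, where Pb is the price buyers pay.
Supply in terms of Pb becomes Qs = -24 + 5(Pb + 7) = 11 + 5Pb. Setting this equal to demand: 229 - 6Pb = 11 + 5Pb, so Pb = 218/11.
Sellers receive Ps = 218/11 + 7 = 295/11; Q' = 229 − 6·(218/11) = 1211/11.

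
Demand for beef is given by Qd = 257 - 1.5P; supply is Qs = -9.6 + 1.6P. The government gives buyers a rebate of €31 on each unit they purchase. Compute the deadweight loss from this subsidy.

Deadweight loss = €372

Pre-subsidy: 257 - 1.5P = -9.6 + 1.6P gives P* = 86, Q* = 128.
With the rebate, buyers effectively pay Pb = Ps − 31, where Ps is the price sellers receive.
Demand in terms of Ps becomes Qd = 257 − 1.5(Ps − 31) = 303.5 - 1.5Ps. Setting this equal to supply: 303.5 - 1.5Ps = -9.6 + 1.6Ps, so Ps = 101.
Buyers pay Pb = 101 − 31 = 70; Q' = -9.6 + 1.6·101 = 152.
The subsidy expands output by 152 − 128 = 24 past the efficient level; on those units the gap between marginal cost and willingness to pay runs from 0 up to 31.
DWL = ½ × 31 × 24 = 372.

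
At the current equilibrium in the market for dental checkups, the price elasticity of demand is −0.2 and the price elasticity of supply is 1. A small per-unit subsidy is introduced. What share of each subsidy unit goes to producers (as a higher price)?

Producer share = 1/6

For a small subsidy around the equilibrium, the benefit split depends on the relative slopes, which at a point are proportional to the elasticities.
Buyer share = εs/(εs + |εd|) = 1/(1 + 0.2) = 5/6; seller share = |εd|/(εs + |εd|) = 1/6.
So producers capture 1/6 of the subsidy.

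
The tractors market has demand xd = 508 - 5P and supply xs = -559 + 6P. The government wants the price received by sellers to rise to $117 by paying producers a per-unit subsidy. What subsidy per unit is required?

Required subsidy s = $44 per unit

At a seller price of 117, quantity supplied is -559 + 6·117 = 143.
Buyers absorb 143 only when they pay Pb with 508 − 5·Pb = 143, i.e. Pb = 73.
s = Ps − Pb = 117 − 73 = 44.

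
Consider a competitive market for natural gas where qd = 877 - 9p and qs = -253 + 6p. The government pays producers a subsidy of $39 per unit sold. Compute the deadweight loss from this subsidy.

Pre-subsidy: 877 - 9p = -253 + 6p gives p* = 226/3, q* = 199.
With the subsidy, sellers receive ps = pb + 39 for each unit, where pb is the price buyers pay.
Supply in terms of pb becomes qs = -253 + 6(pb + 39) = -19 + 6pb. Setting this equal to demand: 877 - 9pb = -19 + 6pb, so pb = 896/15.
Sellers receive ps = 896/15 + 39 = 1481/15; q' = 877 − 9·(896/15) = 339.4.
The subsidy expands output by 339.4 − 199 = 140.4 past the efficient level; on those units the gap between marginal cost and willingness to pay runs from 0 up to 39.
DWL = ½ × 39 × 140.4 = 2737.8.

Deadweight loss = $2737.8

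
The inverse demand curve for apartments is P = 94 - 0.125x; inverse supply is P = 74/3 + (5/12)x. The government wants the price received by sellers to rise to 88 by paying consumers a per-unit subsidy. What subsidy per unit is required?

Required subsidy s = 13 per unit

At a seller price of 88, quantity supplied is -59.2 + 2.4·88 = 152.
Buyers absorb 152 only when they pay Pb = 94 − 0.125·152 = 75.
s = Ps − Pb = 88 − 75 = 13.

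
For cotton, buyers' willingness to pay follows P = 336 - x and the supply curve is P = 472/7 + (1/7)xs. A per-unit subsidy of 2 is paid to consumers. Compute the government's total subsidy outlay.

Government cost = 473.5

Pre-subsidy: 336 - x = 472/7 + (1/7)x gives x* = 235 and P* = 101.
With the rebate, buyers effectively pay Pb = Ps − 2, where Ps is the price sellers receive.
On the curves, Pb = 336 - x and Ps = 472/7 + (1/7)x; the wedge Ps − Pb = 2 gives 472/7 + (1/7)x − (336 - x) = 2, so x' = 236.75.
Then Pb = 336 − 1·236.75 = 99.25 and Ps = 472/7 + (1/7)·236.75 = 101.25.
Government outlay = subsidy × quantity = 2 × 236.75 = 473.5.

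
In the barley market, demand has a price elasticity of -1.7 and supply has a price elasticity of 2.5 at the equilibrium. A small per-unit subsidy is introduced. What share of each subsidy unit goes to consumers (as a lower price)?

Consumer share = 25/42

For a small subsidy around the equilibrium, the benefit split depends on the relative slopes, which at a point are proportional to the elasticities.
Buyer share = εs/(εs + |εd|) = 2.5/(2.5 + 1.7) = 25/42; seller share = |εd|/(εs + |εd|) = 17/42.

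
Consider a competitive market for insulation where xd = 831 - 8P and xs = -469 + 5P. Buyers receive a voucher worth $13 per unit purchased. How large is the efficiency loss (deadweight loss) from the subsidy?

Deadweight loss = $260

Pre-subsidy: 831 - 8P = -469 + 5P gives P* = 100, x* = 31.
With the rebate, buyers effectively pay Pb = Ps − 13, where Ps is the price sellers receive.
Demand in terms of Ps becomes xd = 831 − 8(Ps − 13) = 935 - 8Ps. Setting this equal to supply: 935 - 8Ps = -469 + 5Ps, so Ps = 108.
Buyers pay Pb = 108 − 13 = 95; x' = -469 + 5·108 = 71.
The subsidy expands output by 71 − 31 = 40 past the efficient level; on those units the gap between marginal cost and willingness to pay runs from 0 up to 13.
DWL = ½ × 13 × 40 = 260.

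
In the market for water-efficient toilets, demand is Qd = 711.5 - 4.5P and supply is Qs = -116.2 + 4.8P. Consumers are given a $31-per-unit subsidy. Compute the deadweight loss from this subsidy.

Pre-subsidy: 711.5 - 4.5P = -116.2 + 4.8P gives P* = 89, Q* = 311.
With the rebate, buyers effectively pay Pb = Ps − 31, where Ps is the price sellers receive.
Demand in terms of Ps becomes Qd = 711.5 − 4.5(Ps − 31) = 851 - 4.5Ps. Setting this equal to supply: 851 - 4.5Ps = -116.2 + 4.8Ps, so Ps = 104.
Buyers pay Pb = 104 − 31 = 73; Q' = -116.2 + 4.8·104 = 383.
The subsidy expands output by 383 − 311 = 72 past the efficient level; on those units the gap between marginal cost and willingness to pay runs from 0 up to 31.
DWL = ½ × 31 × 72 = 1116.

Deadweight loss = $1116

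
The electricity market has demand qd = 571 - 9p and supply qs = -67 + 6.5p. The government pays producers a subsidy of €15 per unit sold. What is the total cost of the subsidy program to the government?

Pre-subsidy: 571 - 9p = -67 + 6.5p gives p* = 1276/31, q* = 6217/31.
With the subsidy, sellers receive ps = pb + 15 for each unit, where pb is the price buyers pay.
Supply in terms of pb becomes qs = -67 + 6.5(pb + 15) = 30.5 + 6.5pb. Setting this equal to demand: 571 - 9pb = 30.5 + 6.5pb, so pb = 1081/31.
Sellers receive ps = 1081/31 + 15 = 1546/31; q' = 571 − 9·(1081/31) = 7972/31.
Government outlay = subsidy × quantity = 15 × 7972/31 = 119580/31.

Government cost = 119580/31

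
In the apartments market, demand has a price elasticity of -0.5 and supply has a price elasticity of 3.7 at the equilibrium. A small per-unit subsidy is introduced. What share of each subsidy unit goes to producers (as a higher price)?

Producer share = 5/42

For a small subsidy around the equilibrium, the benefit split depends on the relative slopes, which at a point are proportional to the elasticities.
Buyer share = εs/(εs + |εd|) = 3.7/(3.7 + 0.5) = 37/42; seller share = |εd|/(εs + |εd|) = 5/42.
So producers capture 5/42 of the subsidy.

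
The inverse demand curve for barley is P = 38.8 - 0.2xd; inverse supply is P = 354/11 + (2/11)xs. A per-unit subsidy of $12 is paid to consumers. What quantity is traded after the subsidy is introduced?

Pre-subsidy: 38.8 - 0.2x = 354/11 + (2/11)x gives x* = 52/3 and P* = 106/3.
With the rebate, buyers effectively pay Pb = Ps − 12, where Ps is the price sellers receive.
On the curves, Pb = 38.8 - 0.2x and Ps = 354/11 + (2/11)x; the wedge Ps − Pb = 12 gives 354/11 + (2/11)x − (38.8 - 0.2x) = 12, so x' = 1024/21.
Then Pb = 38.8 − 0.2·(1024/21) = 610/21 and Ps = 354/11 + (2/11)·(1024/21) = 862/21.

x' = 1024/21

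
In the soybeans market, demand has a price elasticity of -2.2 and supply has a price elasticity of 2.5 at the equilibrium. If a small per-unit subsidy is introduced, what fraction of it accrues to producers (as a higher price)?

For a small subsidy around the equilibrium, the benefit split depends on the relative slopes, which at a point are proportional to the elasticities.
Buyer share = εs/(εs + |εd|) = 2.5/(2.5 + 2.2) = 25/47; seller share = |εd|/(εs + |εd|) = 22/47.
So producers capture 22/47 of the subsidy.

Producer share = 22/47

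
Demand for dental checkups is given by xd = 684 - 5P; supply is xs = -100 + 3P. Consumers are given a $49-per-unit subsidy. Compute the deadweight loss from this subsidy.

Pre-subsidy: 684 - 5P = -100 + 3P gives P* = 98, x* = 194.
With the rebate, buyers effectively pay Pb = Ps − 49, where Ps is the price sellers receive.
Demand in terms of Ps becomes xd = 684 − 5(Ps − 49) = 929 - 5Ps. Setting this equal to supply: 929 - 5Ps = -100 + 3Ps, so Ps = 128.625.
Buyers pay Pb = 128.625 − 49 = 79.625; x' = -100 + 3·128.625 = 285.875.
The subsidy expands output by 285.875 − 194 = 91.875 past the efficient level; on those units the gap between marginal cost and willingness to pay runs from 0 up to 49.
DWL = ½ × 49 × 91.875 = 2250.9375.

Deadweight loss = $2250.9375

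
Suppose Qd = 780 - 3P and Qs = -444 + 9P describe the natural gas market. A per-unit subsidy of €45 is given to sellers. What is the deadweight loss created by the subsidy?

Deadweight loss = €2278.125

Pre-subsidy: 780 - 3P = -444 + 9P gives P* = 102, Q* = 474.
With the subsidy, sellers receive Ps = Pb + 45 for each unit, where Pb is the price buyers pay.
Supply in terms of Pb becomes Qs = -444 + 9(Pb + 45) = -39 + 9Pb. Setting this equal to demand: 780 - 3Pb = -39 + 9Pb, so Pb = 68.25.
Sellers receive Ps = 68.25 + 45 = 113.25; Q' = 780 − 3·68.25 = 575.25.
The subsidy expands output by 575.25 − 474 = 101.25 past the efficient level; on those units the gap between marginal cost and willingness to pay runs from 0 up to 45.
DWL = ½ × 45 × 101.25 = 2278.125.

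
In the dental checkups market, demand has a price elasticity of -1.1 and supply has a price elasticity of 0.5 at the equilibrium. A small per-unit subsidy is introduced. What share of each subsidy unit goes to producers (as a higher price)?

Producer share = 0.6875

For a small subsidy around the equilibrium, the benefit split depends on the relative slopes, which at a point are proportional to the elasticities.
Buyer share = εs/(εs + |εd|) = 0.5/(0.5 + 1.1) = 0.3125; seller share = |εd|/(εs + |εd|) = 0.6875.
So producers capture 0.6875 of the subsidy.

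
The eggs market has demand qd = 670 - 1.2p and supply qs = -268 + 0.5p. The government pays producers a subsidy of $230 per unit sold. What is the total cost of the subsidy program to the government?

Government cost = 348220/17

Pre-subsidy: 670 - 1.2p = -268 + 0.5p gives p* = 9380/17, q* = 134/17.
With the subsidy, sellers receive ps = pb + 230 for each unit, where pb is the price buyers pay.
Supply in terms of pb becomes qs = -268 + 0.5(pb + 230) = -153 + 0.5pb. Setting this equal to demand: 670 - 1.2pb = -153 + 0.5pb, so pb = 8230/17.
Sellers receive ps = 8230/17 + 230 = 12140/17; q' = 670 − 1.2·(8230/17) = 1514/17.
Government outlay = subsidy × quantity = 230 × 1514/17 = 348220/17.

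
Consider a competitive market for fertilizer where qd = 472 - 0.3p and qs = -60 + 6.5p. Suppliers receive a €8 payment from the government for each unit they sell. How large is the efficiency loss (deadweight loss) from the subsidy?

Pre-subsidy: 472 - 0.3p = -60 + 6.5p gives p* = 1330/17, q* = 7625/17.
With the subsidy, sellers receive ps = pb + 8 for each unit, where pb is the price buyers pay.
Supply in terms of pb becomes qs = -60 + 6.5(pb + 8) = -8 + 6.5pb. Setting this equal to demand: 472 - 0.3pb = -8 + 6.5pb, so pb = 1200/17.
Sellers receive ps = 1200/17 + 8 = 1336/17; q' = 472 − 0.3·(1200/17) = 7664/17.
The subsidy expands output by 7664/17 − 7625/17 = 39/17 past the efficient level; on those units the gap between marginal cost and willingness to pay runs from 0 up to 8.
DWL = ½ × 8 × 39/17 = 156/17.

Deadweight loss = 156/17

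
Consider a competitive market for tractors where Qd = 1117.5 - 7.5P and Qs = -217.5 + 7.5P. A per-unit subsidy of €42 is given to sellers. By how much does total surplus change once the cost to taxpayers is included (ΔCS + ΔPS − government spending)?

Pre-subsidy: 1117.5 - 7.5P = -217.5 + 7.5P gives P* = 89, Q* = 450.
With the subsidy, sellers receive Ps = Pb + 42 for each unit, where Pb is the price buyers pay.
Supply in terms of Pb becomes Qs = -217.5 + 7.5(Pb + 42) = 97.5 + 7.5Pb. Setting this equal to demand: 1117.5 - 7.5Pb = 97.5 + 7.5Pb, so Pb = 68.
Sellers receive Ps = 68 + 42 = 110; Q' = 1117.5 − 7.5·68 = 607.5.
ΔCS = ½(450 + 607.5)(89 − 68) = 11103.75; ΔPS = ½(450 + 607.5)(110 − 89) = 11103.75.
Government spending = 42 × 607.5 = 25515.
Net change = 11103.75 + 11103.75 − 25515 = -3307.5. The loss equals the DWL triangle ½·42·157.5.

Net change in total surplus = -€3307.5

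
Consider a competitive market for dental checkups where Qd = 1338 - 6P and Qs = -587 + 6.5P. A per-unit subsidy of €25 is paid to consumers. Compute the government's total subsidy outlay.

Pre-subsidy: 1338 - 6P = -587 + 6.5P gives P* = 154, Q* = 414.
With the rebate, buyers effectively pay Pb = Ps − 25, where Ps is the price sellers receive.
Demand in terms of Ps becomes Qd = 1338 − 6(Ps − 25) = 1488 - 6Ps. Setting this equal to supply: 1488 - 6Ps = -587 + 6.5Ps, so Ps = 166.
Buyers pay Pb = 166 − 25 = 141; Q' = -587 + 6.5·166 = 492.
Government outlay = subsidy × quantity = 25 × 492 = 12300.

Government cost = €12300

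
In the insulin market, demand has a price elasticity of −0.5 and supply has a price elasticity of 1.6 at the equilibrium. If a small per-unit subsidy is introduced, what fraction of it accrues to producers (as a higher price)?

Producer share = 5/21

For a small subsidy around the equilibrium, the benefit split depends on the relative slopes, which at a point are proportional to the elasticities.
Buyer share = εs/(εs + |εd|) = 1.6/(1.6 + 0.5) = 16/21; seller share = |εd|/(εs + |εd|) = 5/21.
So producers capture 5/21 of the subsidy.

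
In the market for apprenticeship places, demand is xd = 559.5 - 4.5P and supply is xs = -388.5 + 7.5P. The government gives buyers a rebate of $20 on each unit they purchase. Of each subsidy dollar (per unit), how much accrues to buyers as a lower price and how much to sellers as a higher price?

Buyers gain $12.5 per unit; sellers gain $7.5 per unit

Pre-subsidy: 559.5 - 4.5P = -388.5 + 7.5P gives P* = 79, x* = 204.
With the rebate, buyers effectively pay Pb = Ps − 20, where Ps is the price sellers receive.
Demand in terms of Ps becomes xd = 559.5 − 4.5(Ps − 20) = 649.5 - 4.5Ps. Setting this equal to supply: 649.5 - 4.5Ps = -388.5 + 7.5Ps, so Ps = 86.5.
Buyers pay Pb = 86.5 − 20 = 66.5; x' = -388.5 + 7.5·86.5 = 260.25.
Buyers' price falls by P* − Pb = 79 − 66.5 = 12.5; sellers' price rises by Ps − P* = 86.5 − 79 = 7.5.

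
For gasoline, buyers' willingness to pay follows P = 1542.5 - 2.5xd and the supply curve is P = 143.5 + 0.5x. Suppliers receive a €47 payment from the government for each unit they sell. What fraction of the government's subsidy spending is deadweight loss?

Pre-subsidy: 1542.5 - 2.5x = 143.5 + 0.5x gives x* = 1399/3 and P* = 1130/3.
With the subsidy, sellers receive Ps = Pb + 47 for each unit, where Pb is the price buyers pay.
On the curves, Pb = 1542.5 - 2.5x and Ps = 143.5 + 0.5x; the wedge Ps − Pb = 47 gives 143.5 + 0.5x − (1542.5 - 2.5x) = 47, so x' = 482.
Then Pb = 1542.5 − 2.5·482 = 337.5 and Ps = 143.5 + 0.5·482 = 384.5.
ΔCS = ½(1399/3 + 482)(1130/3 − 337.5) = 668575/36; ΔPS = ½(1399/3 + 482)(384.5 − 1130/3) = 133715/36.
Government spending = 47 × 482 = 22654.
DWL = ½ × 47 × (482 − 1399/3) = 2209/6; fraction = (2209/6) / 22654 = 47/2892.

DWL / government spending = 47/2892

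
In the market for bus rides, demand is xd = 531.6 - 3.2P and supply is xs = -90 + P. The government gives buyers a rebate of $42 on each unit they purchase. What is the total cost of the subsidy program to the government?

Government cost = $3780

Pre-subsidy: 531.6 - 3.2P = -90 + P gives P* = 148, x* = 58.
With the rebate, buyers effectively pay Pb = Ps − 42, where Ps is the price sellers receive.
Demand in terms of Ps becomes xd = 531.6 − 3.2(Ps − 42) = 666 - 3.2Ps. Setting this equal to supply: 666 - 3.2Ps = -90 + Ps, so Ps = 180.
Buyers pay Pb = 180 − 42 = 138; x' = -90 + 1·180 = 90.
Government outlay = subsidy × quantity = 42 × 90 = 3780.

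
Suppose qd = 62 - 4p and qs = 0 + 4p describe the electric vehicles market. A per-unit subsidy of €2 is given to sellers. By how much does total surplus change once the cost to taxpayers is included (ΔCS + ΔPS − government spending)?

Net change in total surplus = -€4

Pre-subsidy: 62 - 4p = 0 + 4p gives p* = 7.75, q* = 31.
With the subsidy, sellers receive ps = pb + 2 for each unit, where pb is the price buyers pay.
Supply in terms of pb becomes qs = 0 + 4(pb + 2) = 8 + 4pb. Setting this equal to demand: 62 - 4pb = 8 + 4pb, so pb = 6.75.
Sellers receive ps = 6.75 + 2 = 8.75; q' = 62 − 4·6.75 = 35.
ΔCS = ½(31 + 35)(7.75 − 6.75) = 33; ΔPS = ½(31 + 35)(8.75 − 7.75) = 33.
Government spending = 2 × 35 = 70.
Net change = 33 + 33 − 70 = -4. The loss equals the DWL triangle ½·2·4.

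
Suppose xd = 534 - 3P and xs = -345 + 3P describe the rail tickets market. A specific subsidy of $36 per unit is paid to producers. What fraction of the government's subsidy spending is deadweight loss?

Pre-subsidy: 534 - 3P = -345 + 3P gives P* = 146.5, x* = 94.5.
With the subsidy, sellers receive Ps = Pb + 36 for each unit, where Pb is the price buyers pay.
Supply in terms of Pb becomes xs = -345 + 3(Pb + 36) = -237 + 3Pb. Setting this equal to demand: 534 - 3Pb = -237 + 3Pb, so Pb = 128.5.
Sellers receive Ps = 128.5 + 36 = 164.5; x' = 534 − 3·128.5 = 148.5.
ΔCS = ½(94.5 + 148.5)(146.5 − 128.5) = 2187; ΔPS = ½(94.5 + 148.5)(164.5 − 146.5) = 2187.
Government spending = 36 × 148.5 = 5346.
DWL = ½ × 36 × (148.5 − 94.5) = 972; fraction = 972 / 5346 = 2/11.

DWL / government spending = 2/11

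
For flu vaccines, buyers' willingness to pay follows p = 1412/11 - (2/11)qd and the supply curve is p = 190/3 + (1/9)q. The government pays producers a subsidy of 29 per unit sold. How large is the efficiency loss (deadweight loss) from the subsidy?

Pre-subsidy: 1412/11 - (2/11)q = 190/3 + (1/9)q gives q* = 222 and p* = 88.
With the subsidy, sellers receive ps = pb + 29 for each unit, where pb is the price buyers pay.
On the curves, pb = 1412/11 - (2/11)q and ps = 190/3 + (1/9)q; the wedge ps − pb = 29 gives 190/3 + (1/9)q − (1412/11 - (2/11)q) = 29, so q' = 321.
Then pb = 1412/11 − (2/11)·321 = 70 and ps = 190/3 + (1/9)·321 = 99.
The subsidy expands output by 321 − 222 = 99 past the efficient level; on those units the gap between marginal cost and willingness to pay runs from 0 up to 29.
DWL = ½ × 29 × 99 = 1435.5.

Deadweight loss = 1435.5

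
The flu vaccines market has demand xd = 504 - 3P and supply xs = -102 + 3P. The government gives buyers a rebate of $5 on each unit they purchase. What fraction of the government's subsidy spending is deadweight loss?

DWL / government spending = 5/278

Pre-subsidy: 504 - 3P = -102 + 3P gives P* = 101, x* = 201.
With the rebate, buyers effectively pay Pb = Ps − 5, where Ps is the price sellers receive.
Demand in terms of Ps becomes xd = 504 − 3(Ps − 5) = 519 - 3Ps. Setting this equal to supply: 519 - 3Ps = -102 + 3Ps, so Ps = 103.5.
Buyers pay Pb = 103.5 − 5 = 98.5; x' = -102 + 3·103.5 = 208.5.
ΔCS = ½(201 + 208.5)(101 − 98.5) = 511.875; ΔPS = ½(201 + 208.5)(103.5 − 101) = 511.875.
Government spending = 5 × 208.5 = 1042.5.
DWL = ½ × 5 × (208.5 − 201) = 18.75; fraction = 18.75 / 1042.5 = 5/278.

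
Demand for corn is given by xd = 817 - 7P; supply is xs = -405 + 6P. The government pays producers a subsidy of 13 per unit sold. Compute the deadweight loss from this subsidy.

Deadweight loss = 273

Pre-subsidy: 817 - 7P = -405 + 6P gives P* = 94, x* = 159.
With the subsidy, sellers receive Ps = Pb + 13 for each unit, where Pb is the price buyers pay.
Supply in terms of Pb becomes xs = -405 + 6(Pb + 13) = -327 + 6Pb. Setting this equal to demand: 817 - 7Pb = -327 + 6Pb, so Pb = 88.
Sellers receive Ps = 88 + 13 = 101; x' = 817 − 7·88 = 201.
The subsidy expands output by 201 − 159 = 42 past the efficient level; on those units the gap between marginal cost and willingness to pay runs from 0 up to 13.
DWL = ½ × 13 × 42 = 273.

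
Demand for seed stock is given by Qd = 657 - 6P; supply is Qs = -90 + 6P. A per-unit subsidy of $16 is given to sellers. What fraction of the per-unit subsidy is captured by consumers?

Consumer share = 0.5

Pre-subsidy: 657 - 6P = -90 + 6P gives P* = 62.25, Q* = 283.5.
With the subsidy, sellers receive Ps = Pb + 16 for each unit, where Pb is the price buyers pay.
Supply in terms of Pb becomes Qs = -90 + 6(Pb + 16) = 6 + 6Pb. Setting this equal to demand: 657 - 6Pb = 6 + 6Pb, so Pb = 54.25.
Sellers receive Ps = 54.25 + 16 = 70.25; Q' = 657 − 6·54.25 = 331.5.
Buyers' price falls by P* − Pb = 62.25 − 54.25 = 8; sellers' price rises by Ps − P* = 70.25 − 62.25 = 8.
So consumers capture 8/16 = 0.5 of each unit of subsidy.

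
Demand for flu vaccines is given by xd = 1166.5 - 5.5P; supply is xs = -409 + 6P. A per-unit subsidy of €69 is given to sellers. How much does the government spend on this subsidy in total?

Pre-subsidy: 1166.5 - 5.5P = -409 + 6P gives P* = 137, x* = 413.
With the subsidy, sellers receive Ps = Pb + 69 for each unit, where Pb is the price buyers pay.
Supply in terms of Pb becomes xs = -409 + 6(Pb + 69) = 5 + 6Pb. Setting this equal to demand: 1166.5 - 5.5Pb = 5 + 6Pb, so Pb = 101.
Sellers receive Ps = 101 + 69 = 170; x' = 1166.5 − 5.5·101 = 611.
Government outlay = subsidy × quantity = 69 × 611 = 42159.

Government cost = €42159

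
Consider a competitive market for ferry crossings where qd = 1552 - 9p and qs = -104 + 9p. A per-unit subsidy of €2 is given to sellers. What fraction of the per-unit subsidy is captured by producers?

Producer share = 0.5

Pre-subsidy: 1552 - 9p = -104 + 9p gives p* = 92, q* = 724.
With the subsidy, sellers receive ps = pb + 2 for each unit, where pb is the price buyers pay.
Supply in terms of pb becomes qs = -104 + 9(pb + 2) = -86 + 9pb. Setting this equal to demand: 1552 - 9pb = -86 + 9pb, so pb = 91.
Sellers receive ps = 91 + 2 = 93; q' = 1552 − 9·91 = 733.
Buyers' price falls by p* − pb = 92 − 91 = 1; sellers' price rises by ps − p* = 93 − 92 = 1.
So producers capture 1/2 = 0.5 of each unit of subsidy.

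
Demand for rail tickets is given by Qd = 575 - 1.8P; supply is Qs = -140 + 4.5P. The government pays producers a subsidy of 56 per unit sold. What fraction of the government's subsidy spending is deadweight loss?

DWL / government spending = 84/1033

Pre-subsidy: 575 - 1.8P = -140 + 4.5P gives P* = 7150/63, Q* = 2595/7.
With the subsidy, sellers receive Ps = Pb + 56 for each unit, where Pb is the price buyers pay.
Supply in terms of Pb becomes Qs = -140 + 4.5(Pb + 56) = 112 + 4.5Pb. Setting this equal to demand: 575 - 1.8Pb = 112 + 4.5Pb, so Pb = 4630/63.
Sellers receive Ps = 4630/63 + 56 = 8158/63; Q' = 575 − 1.8·(4630/63) = 3099/7.
ΔCS = ½(2595/7 + 3099/7)(7150/63 − 4630/63) = 113880/7; ΔPS = ½(2595/7 + 3099/7)(8158/63 − 7150/63) = 45552/7.
Government spending = 56 × 3099/7 = 24792.
DWL = ½ × 56 × (3099/7 − 2595/7) = 2016; fraction = 2016 / 24792 = 84/1033.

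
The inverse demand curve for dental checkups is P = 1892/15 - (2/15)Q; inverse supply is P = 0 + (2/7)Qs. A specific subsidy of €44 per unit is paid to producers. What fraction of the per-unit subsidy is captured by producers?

Producer share = 15/22

Pre-subsidy: 1892/15 - (2/15)Q = 0 + (2/7)Q gives Q* = 301 and P* = 86.
With the subsidy, sellers receive Ps = Pb + 44 for each unit, where Pb is the price buyers pay.
On the curves, Pb = 1892/15 - (2/15)Q and Ps = 0 + (2/7)Q; the wedge Ps − Pb = 44 gives 0 + (2/7)Q − (1892/15 - (2/15)Q) = 44, so Q' = 406.
Then Pb = 1892/15 − (2/15)·406 = 72 and Ps = 0 + (2/7)·406 = 116.
Buyers' price falls by P* − Pb = 86 − 72 = 14; sellers' price rises by Ps − P* = 116 − 86 = 30.
So producers capture 30/44 = 15/22 of each unit of subsidy.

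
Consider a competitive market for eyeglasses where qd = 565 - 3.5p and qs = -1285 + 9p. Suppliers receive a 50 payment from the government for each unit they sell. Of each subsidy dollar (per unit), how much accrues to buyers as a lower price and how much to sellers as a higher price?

Pre-subsidy: 565 - 3.5p = -1285 + 9p gives p* = 148, q* = 47.
With the subsidy, sellers receive ps = pb + 50 for each unit, where pb is the price buyers pay.
Supply in terms of pb becomes qs = -1285 + 9(pb + 50) = -835 + 9pb. Setting this equal to demand: 565 - 3.5pb = -835 + 9pb, so pb = 112.
Sellers receive ps = 112 + 50 = 162; q' = 565 − 3.5·112 = 173.
Buyers' price falls by p* − pb = 148 − 112 = 36; sellers' price rises by ps − p* = 162 − 148 = 14.

Buyers gain 36 per unit; sellers gain 14 per unit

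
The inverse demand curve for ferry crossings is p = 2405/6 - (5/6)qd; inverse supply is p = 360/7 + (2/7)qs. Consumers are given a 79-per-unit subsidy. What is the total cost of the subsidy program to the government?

Government cost = 1421447/47

Pre-subsidy: 2405/6 - (5/6)q = 360/7 + (2/7)q gives q* = 14675/47 and p* = 6610/47.
With the rebate, buyers effectively pay pb = ps − 79, where ps is the price sellers receive.
On the curves, pb = 2405/6 - (5/6)q and ps = 360/7 + (2/7)q; the wedge ps − pb = 79 gives 360/7 + (2/7)q − (2405/6 - (5/6)q) = 79, so q' = 17993/47.
Then pb = 2405/6 − (5/6)·(17993/47) = 3845/47 and ps = 360/7 + (2/7)·(17993/47) = 7558/47.
Government outlay = subsidy × quantity = 79 × 17993/47 = 1421447/47.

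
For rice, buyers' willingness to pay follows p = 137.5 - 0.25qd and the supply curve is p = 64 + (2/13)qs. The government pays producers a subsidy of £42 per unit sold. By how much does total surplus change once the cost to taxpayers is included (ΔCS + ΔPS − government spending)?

Net change in total surplus = -£2184

Pre-subsidy: 137.5 - 0.25q = 64 + (2/13)q gives q* = 182 and p* = 92.
With the subsidy, sellers receive ps = pb + 42 for each unit, where pb is the price buyers pay.
On the curves, pb = 137.5 - 0.25q and ps = 64 + (2/13)q; the wedge ps − pb = 42 gives 64 + (2/13)q − (137.5 - 0.25q) = 42, so q' = 286.
Then pb = 137.5 − 0.25·286 = 66 and ps = 64 + (2/13)·286 = 108.
ΔCS = ½(182 + 286)(92 − 66) = 6084; ΔPS = ½(182 + 286)(108 − 92) = 3744.
Government spending = 42 × 286 = 12012.
Net change = 6084 + 3744 − 12012 = -2184. The loss equals the DWL triangle ½·42·104.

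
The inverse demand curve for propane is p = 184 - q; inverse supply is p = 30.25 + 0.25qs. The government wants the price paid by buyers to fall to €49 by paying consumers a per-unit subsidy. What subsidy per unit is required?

At a buyer price of 49, quantity demanded is 184 − 1·49 = 135.
Sellers supply 135 only when they receive ps = 30.25 + 0.25·135 = 64.
s = ps − pb = 64 − 49 = 15.

Required subsidy s = €15 per unit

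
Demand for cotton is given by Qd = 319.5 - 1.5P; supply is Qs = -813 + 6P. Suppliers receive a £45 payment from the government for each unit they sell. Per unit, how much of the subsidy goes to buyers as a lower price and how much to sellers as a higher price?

Buyers gain £36 per unit; sellers gain £9 per unit

Pre-subsidy: 319.5 - 1.5P = -813 + 6P gives P* = 151, Q* = 93.
With the subsidy, sellers receive Ps = Pb + 45 for each unit, where Pb is the price buyers pay.
Supply in terms of Pb becomes Qs = -813 + 6(Pb + 45) = -543 + 6Pb. Setting this equal to demand: 319.5 - 1.5Pb = -543 + 6Pb, so Pb = 115.
Sellers receive Ps = 115 + 45 = 160; Q' = 319.5 − 1.5·115 = 147.
Buyers' price falls by P* − Pb = 151 − 115 = 36; sellers' price rises by Ps − P* = 160 − 151 = 9.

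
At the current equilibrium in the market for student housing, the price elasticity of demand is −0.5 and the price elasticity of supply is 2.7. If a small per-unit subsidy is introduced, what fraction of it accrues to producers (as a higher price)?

Producer share = 0.15625

For a small subsidy around the equilibrium, the benefit split depends on the relative slopes, which at a point are proportional to the elasticities.
Buyer share = εs/(εs + |εd|) = 2.7/(2.7 + 0.5) = 0.84375; seller share = |εd|/(εs + |εd|) = 0.15625.
So producers capture 0.15625 of the subsidy.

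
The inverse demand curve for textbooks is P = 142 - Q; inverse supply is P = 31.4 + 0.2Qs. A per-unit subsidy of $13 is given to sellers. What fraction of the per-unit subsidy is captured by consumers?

Pre-subsidy: 142 - Q = 31.4 + 0.2Q gives Q* = 553/6 and P* = 299/6.
With the subsidy, sellers receive Ps = Pb + 13 for each unit, where Pb is the price buyers pay.
On the curves, Pb = 142 - Q and Ps = 31.4 + 0.2Q; the wedge Ps − Pb = 13 gives 31.4 + 0.2Q − (142 - Q) = 13, so Q' = 103.
Then Pb = 142 − 1·103 = 39 and Ps = 31.4 + 0.2·103 = 52.
Buyers' price falls by P* − Pb = 299/6 − 39 = 65/6; sellers' price rises by Ps − P* = 52 − 299/6 = 13/6.
So consumers capture (65/6)/13 = 5/6 of each unit of subsidy.

Consumer share = 5/6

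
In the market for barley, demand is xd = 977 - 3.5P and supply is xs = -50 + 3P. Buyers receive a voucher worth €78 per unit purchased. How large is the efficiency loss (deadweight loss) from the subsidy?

Deadweight loss = €4914

Pre-subsidy: 977 - 3.5P = -50 + 3P gives P* = 158, x* = 424.
With the rebate, buyers effectively pay Pb = Ps − 78, where Ps is the price sellers receive.
Demand in terms of Ps becomes xd = 977 − 3.5(Ps − 78) = 1250 - 3.5Ps. Setting this equal to supply: 1250 - 3.5Ps = -50 + 3Ps, so Ps = 200.
Buyers pay Pb = 200 − 78 = 122; x' = -50 + 3·200 = 550.
The subsidy expands output by 550 − 424 = 126 past the efficient level; on those units the gap between marginal cost and willingness to pay runs from 0 up to 78.
DWL = ½ × 78 × 126 = 4914.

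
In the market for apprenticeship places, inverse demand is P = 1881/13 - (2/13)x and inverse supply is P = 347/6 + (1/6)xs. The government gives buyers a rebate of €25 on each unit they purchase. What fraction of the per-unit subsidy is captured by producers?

Pre-subsidy: 1881/13 - (2/13)x = 347/6 + (1/6)x gives x* = 271 and P* = 103.
With the rebate, buyers effectively pay Pb = Ps − 25, where Ps is the price sellers receive.
On the curves, Pb = 1881/13 - (2/13)x and Ps = 347/6 + (1/6)x; the wedge Ps − Pb = 25 gives 347/6 + (1/6)x − (1881/13 - (2/13)x) = 25, so x' = 349.
Then Pb = 1881/13 − (2/13)·349 = 91 and Ps = 347/6 + (1/6)·349 = 116.
Buyers' price falls by P* − Pb = 103 − 91 = 12; sellers' price rises by Ps − P* = 116 − 103 = 13.
So producers capture 13/25 = 0.52 of each unit of subsidy.

Producer share = 0.52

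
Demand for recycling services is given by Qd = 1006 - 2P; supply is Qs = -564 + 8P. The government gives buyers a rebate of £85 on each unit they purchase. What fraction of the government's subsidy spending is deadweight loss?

Pre-subsidy: 1006 - 2P = -564 + 8P gives P* = 157, Q* = 692.
With the rebate, buyers effectively pay Pb = Ps − 85, where Ps is the price sellers receive.
Demand in terms of Ps becomes Qd = 1006 − 2(Ps − 85) = 1176 - 2Ps. Setting this equal to supply: 1176 - 2Ps = -564 + 8Ps, so Ps = 174.
Buyers pay Pb = 174 − 85 = 89; Q' = -564 + 8·174 = 828.
ΔCS = ½(692 + 828)(157 − 89) = 51680; ΔPS = ½(692 + 828)(174 − 157) = 12920.
Government spending = 85 × 828 = 70380.
DWL = ½ × 85 × (828 − 692) = 5780; fraction = 5780 / 70380 = 17/207.

DWL / government spending = 17/207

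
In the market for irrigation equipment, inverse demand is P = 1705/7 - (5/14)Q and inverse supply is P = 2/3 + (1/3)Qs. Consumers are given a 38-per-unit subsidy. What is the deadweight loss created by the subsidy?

Pre-subsidy: 1705/7 - (5/14)Q = 2/3 + (1/3)Q gives Q* = 10202/29 and P* = 3420/29.
With the rebate, buyers effectively pay Pb = Ps − 38, where Ps is the price sellers receive.
On the curves, Pb = 1705/7 - (5/14)Q and Ps = 2/3 + (1/3)Q; the wedge Ps − Pb = 38 gives 2/3 + (1/3)Q − (1705/7 - (5/14)Q) = 38, so Q' = 11798/29.
Then Pb = 1705/7 − (5/14)·(11798/29) = 2850/29 and Ps = 2/3 + (1/3)·(11798/29) = 3952/29.
The subsidy expands output by 11798/29 − 10202/29 = 1596/29 past the efficient level; on those units the gap between marginal cost and willingness to pay runs from 0 up to 38.
DWL = ½ × 38 × 1596/29 = 30324/29.

Deadweight loss = 30324/29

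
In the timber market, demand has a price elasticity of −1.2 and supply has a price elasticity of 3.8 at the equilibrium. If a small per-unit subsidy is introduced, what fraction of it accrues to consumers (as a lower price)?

For a small subsidy around the equilibrium, the benefit split depends on the relative slopes, which at a point are proportional to the elasticities.
Buyer share = εs/(εs + |εd|) = 3.8/(3.8 + 1.2) = 0.76; seller share = |εd|/(εs + |εd|) = 0.24.

Consumer share = 0.76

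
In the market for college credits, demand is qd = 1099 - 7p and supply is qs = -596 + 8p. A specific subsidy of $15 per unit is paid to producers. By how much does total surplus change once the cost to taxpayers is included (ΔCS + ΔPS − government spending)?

Pre-subsidy: 1099 - 7p = -596 + 8p gives p* = 113, q* = 308.
With the subsidy, sellers receive ps = pb + 15 for each unit, where pb is the price buyers pay.
Supply in terms of pb becomes qs = -596 + 8(pb + 15) = -476 + 8pb. Setting this equal to demand: 1099 - 7pb = -476 + 8pb, so pb = 105.
Sellers receive ps = 105 + 15 = 120; q' = 1099 − 7·105 = 364.
ΔCS = ½(308 + 364)(113 − 105) = 2688; ΔPS = ½(308 + 364)(120 − 113) = 2352.
Government spending = 15 × 364 = 5460.
Net change = 2688 + 2352 − 5460 = -420. The loss equals the DWL triangle ½·15·56.

Net change in total surplus = -$420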